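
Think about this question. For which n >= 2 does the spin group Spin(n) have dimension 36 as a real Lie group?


dim Spin(n) = dim so(n) = n(n-1)/2.
Solve n(n-1)/2 = 36, i.e. n^2 - n - 72 = 0.
Discriminant = 1 + 8*36 = 289
n = (1 + sqrt(289))/2 = (1 + 17)/2 = 9


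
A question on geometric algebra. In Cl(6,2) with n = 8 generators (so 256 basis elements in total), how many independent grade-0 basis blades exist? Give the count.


Number of grade-k basis blades in Cl(p,q) with n = p + q is C(n, k).
n = 6 + 2 = 8
C(8, 0) = 8! / (0! * 8!)
= 40320 / (1 * 40320)
= 1


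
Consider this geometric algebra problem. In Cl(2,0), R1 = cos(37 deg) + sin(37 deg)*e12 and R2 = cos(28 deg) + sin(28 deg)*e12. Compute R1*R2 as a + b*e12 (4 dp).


Same-plane rotors commute and their half-angles add:
R1*R2 = cos(a1 + a2) + sin(a1 + a2)*e12.
a1 + a2 = 37 + 28 = 65 deg
cos(65 deg) = 0.4226
sin(65 deg) = 0.9063
R1*R2 = 0.4226 + 0.9063*e12


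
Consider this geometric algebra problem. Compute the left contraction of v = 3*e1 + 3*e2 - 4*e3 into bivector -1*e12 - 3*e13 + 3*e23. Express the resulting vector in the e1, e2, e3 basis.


Left contraction v _| B = <vB>_1 (grade-1 part of the geometric product vB).
Using e1_|e12 = e2, e2_|e12 = -e1, e1_|e13 = e3, e3_|e13 = -e1, e2_|e23 = e3, e3_|e23 = -e2:
e1 coeff: -v2*b12 - v3*b13 = -(3)*(-1) - (-4)*(-3) = -9
e2 coeff: v1*b12 - v3*b23 = (3)*(-1) - (-4)*(3) = 9
e3 coeff: v1*b13 + v2*b23 = (3)*(-3) + (3)*(3) = 0
v _| B = -9*e1 + 9*e2 + 0*e3


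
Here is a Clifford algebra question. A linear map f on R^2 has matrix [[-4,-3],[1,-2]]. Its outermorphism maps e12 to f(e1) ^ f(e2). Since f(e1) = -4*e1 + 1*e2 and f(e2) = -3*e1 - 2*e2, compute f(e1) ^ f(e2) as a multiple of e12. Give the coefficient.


The outermorphism of a linear map f sends e1^e2 to f(e1)^f(e2).
f(e1) = -4*e1 + 1*e2
f(e2) = -3*e1 - 2*e2
f(e1) ^ f(e2) = (-4*e1 + 1*e2) ^ (-3*e1 - 2*e2)
= (-4)*(-2)*e12 + 1*(-3)*e21
= (8 - (-3))*e12
= 11*e12
Coefficient = 11


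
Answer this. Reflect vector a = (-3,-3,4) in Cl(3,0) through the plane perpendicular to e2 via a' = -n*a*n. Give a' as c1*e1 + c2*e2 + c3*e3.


Reflection formula: a' = -n*a*n, with n = e2 (unit vector, n^2 = 1).
For reflection through hyperplane perp to e2:
The component along e2 flips sign, others stay.
a = (-3, -3, 4)
a' = (-3, 3, 4)
a' = -3*e1 + 3*e2 + 4*e3


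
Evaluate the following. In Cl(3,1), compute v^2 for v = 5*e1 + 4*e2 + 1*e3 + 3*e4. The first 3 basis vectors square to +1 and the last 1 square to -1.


v^2 = sum of c_i^2 * e_i^2
Positive signature terms (e_i^2 = +1): 5^2 + 4^2 + 1^2 = 42
Negative signature terms (e_j^2 = -1): 3^2 = 9
v^2 = 42 - 9 = 33


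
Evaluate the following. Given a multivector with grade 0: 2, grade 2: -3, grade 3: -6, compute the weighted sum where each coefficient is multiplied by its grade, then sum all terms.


Grade-weighted sum = sum of grade_k * coefficient_k
0*2 = 0
2*(-3) = -6
3*(-6) = -18
Total = 0 + (-6) + (-18) = -24


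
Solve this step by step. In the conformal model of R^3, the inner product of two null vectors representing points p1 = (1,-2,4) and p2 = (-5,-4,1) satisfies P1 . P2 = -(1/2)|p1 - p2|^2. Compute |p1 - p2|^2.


p1 - p2 = (6, 2, 3)
|p1 - p2|^2 = 6^2 + 2^2 + 3^2
= 36 + 4 + 9
= 49


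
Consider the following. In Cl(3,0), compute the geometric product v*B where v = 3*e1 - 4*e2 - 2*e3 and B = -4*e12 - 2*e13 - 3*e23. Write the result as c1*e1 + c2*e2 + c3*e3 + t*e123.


vB has grade-1 (vector) and grade-3 (trivector) parts: vB = (v _| B) + (v ^ B).
Vector part <vB>_1:
  e1: -v2*b12 - v3*b13 = -(-4)*(-4) - (-2)*(-2) = -20
  e2: v1*b12 - v3*b23 = (3)*(-4) - (-2)*(-3) = -18
  e3: v1*b13 + v2*b23 = (3)*(-2) + (-4)*(-3) = 6
Trivector part <vB>_3:
  e123: v1*b23 - v2*b13 + v3*b12 = (3)*(-3) - (-4)*(-2) + (-2)*(-4) = -9
vB = -20*e1 - 18*e2 + 6*e3 - 9*e123


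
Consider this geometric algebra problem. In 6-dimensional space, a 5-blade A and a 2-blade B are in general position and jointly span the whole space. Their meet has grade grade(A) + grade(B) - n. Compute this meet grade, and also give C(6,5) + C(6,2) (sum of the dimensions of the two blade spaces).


Meet grade = grade(A) + grade(B) - n
= 5 + 2 - 6 = 1
C(6,5) = 6
C(6,2) = 15
dim_A + dim_B = 6 + 15 = 21


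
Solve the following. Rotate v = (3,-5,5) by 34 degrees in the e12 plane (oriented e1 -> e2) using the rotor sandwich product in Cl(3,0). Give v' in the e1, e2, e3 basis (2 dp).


Rotor R = cos(17deg) - sin(17deg)*e12
Rotation angle theta = 2 * 17 = 34 degrees in the e12 plane (e1 -> e2).
The component perpendicular to the plane (e3) is invariant: v'_3 = v3 = 5.00
cos(34deg) = 0.8290, sin(34deg) = 0.5592
v'_1 = v1*cos(theta) - v2*sin(theta) = 3*0.8290 - (-5)*0.5592 = 5.28
v'_2 = v1*sin(theta) + v2*cos(theta) = 3*0.5592 + (-5)*0.8290 = -2.47
v' = 5.28*e1 - 2.47*e2 + 5.00*e3


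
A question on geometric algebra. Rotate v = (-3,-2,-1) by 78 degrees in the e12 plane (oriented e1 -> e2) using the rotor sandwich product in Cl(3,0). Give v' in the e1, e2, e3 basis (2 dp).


Rotor R = cos(39deg) - sin(39deg)*e12
Rotation angle theta = 2 * 39 = 78 degrees in the e12 plane (e1 -> e2).
The component perpendicular to the plane (e3) is invariant: v'_3 = v3 = -1.00
cos(78deg) = 0.2079, sin(78deg) = 0.9781
v'_1 = v1*cos(theta) - v2*sin(theta) = -3*0.2079 - (-2)*0.9781 = 1.33
v'_2 = v1*sin(theta) + v2*cos(theta) = -3*0.9781 + (-2)*0.2079 = -3.35
v' = 1.33*e1 - 3.35*e2 - 1.00*e3


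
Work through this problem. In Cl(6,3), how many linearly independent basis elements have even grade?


Even subalgebra dimension = 2^(n-1)
n = 6 + 3 = 9
2^(9 - 1) = 2^8 = 256
Verification: sum of C(9,k) for even k = 1 + 36 + 126 + 84 + 9 = 256
Result = 256


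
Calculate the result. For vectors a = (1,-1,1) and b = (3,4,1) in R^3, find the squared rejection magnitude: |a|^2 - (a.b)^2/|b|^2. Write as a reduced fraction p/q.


|a|^2 = 1^2 + (-1)^2 + 1^2 = 3
|b|^2 = 3^2 + 4^2 + 1^2 = 26
a . b = 1*3 + (-1)*4 + 1*1 = 0
(a.b)^2 = 0^2 = 0
|rej|^2 = 3 - 0/26
= (78 - 0)/26
= 78/26
In lowest terms: 3/1


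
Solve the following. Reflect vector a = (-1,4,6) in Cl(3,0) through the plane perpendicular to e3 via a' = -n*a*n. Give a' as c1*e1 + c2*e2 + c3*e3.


Reflection formula: a' = -n*a*n, with n = e3 (unit vector, n^2 = 1).
For reflection through hyperplane perp to e3:
The component along e3 flips sign, others stay.
a = (-1, 4, 6)
a' = (-1, 4, -6)
a' = -1*e1 + 4*e2 - 6*e3


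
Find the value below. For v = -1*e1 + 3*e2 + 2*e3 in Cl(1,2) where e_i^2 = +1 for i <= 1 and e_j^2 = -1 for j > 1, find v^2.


v^2 = sum of c_i^2 * e_i^2
Positive signature terms (e_i^2 = +1): (-1)^2 = 1
Negative signature terms (e_j^2 = -1): 3^2 + 2^2 = 13
v^2 = 1 - 13 = -12


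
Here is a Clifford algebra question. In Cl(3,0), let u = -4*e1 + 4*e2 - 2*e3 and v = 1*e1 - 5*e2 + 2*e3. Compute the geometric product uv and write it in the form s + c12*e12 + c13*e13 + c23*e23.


In Cl(3,0): e_i^2 = 1, e_ie_j = -e_je_i for i != j.
Scalar part = u . v = (-4)*1 + 4*(-5) + (-2)*2
= -4 + (-20) + (-4) = -28
e12 coeff = (-4)*(-5) - 4*1 = 20 - 4 = 16
e13 coeff = (-4)*2 - (-2)*1 = -8 - (-2) = -6
e23 coeff = 4*2 - (-2)*(-5) = 8 - 10 = -2
uv = -28 + 16*e12 - 6*e13 - 2*e23


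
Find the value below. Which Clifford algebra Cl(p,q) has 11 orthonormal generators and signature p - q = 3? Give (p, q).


We need p + q = 11 and p - q = 3.
Adding: 2p = 11 + 3 = 14, so p = 7.
Then q = 11 - 7 = 4.
(p, q) = (7, 4)


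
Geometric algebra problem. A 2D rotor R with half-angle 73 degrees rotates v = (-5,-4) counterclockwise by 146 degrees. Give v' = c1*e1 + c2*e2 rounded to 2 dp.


Rotor R = cos(73deg) - sin(73deg)*e12
Rotation angle theta = 2 * 73 = 146 degrees
v' = R*v*~R rotates v by theta.
cos(146deg) = -0.8290, sin(146deg) = 0.5592
v'_1 = -5*cos(146deg) - (-4)*sin(146deg)
= -5*(-0.8290) - (-4)*0.5592
= 6.38
v'_2 = -5*sin(146deg) + (-4)*cos(146deg)
= -5*0.5592 + (-4)*(-0.8290)
= 0.52
v' = 6.38*e1 + 0.52*e2


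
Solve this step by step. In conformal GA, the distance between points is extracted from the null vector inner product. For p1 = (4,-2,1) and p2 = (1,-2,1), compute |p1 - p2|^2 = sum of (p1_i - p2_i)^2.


p1 - p2 = (3, 0, 0)
|p1 - p2|^2 = 3^2 + 0^2 + 0^2
= 9 + 0 + 0
= 9


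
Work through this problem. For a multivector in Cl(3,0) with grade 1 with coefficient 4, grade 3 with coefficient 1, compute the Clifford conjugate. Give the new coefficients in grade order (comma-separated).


Clifford conjugate sign for grade k: (-1)^(k(k+1)/2)
Grade 1: (-1)^(1*2/2) = (-1)^1 = -1, coeff 4 -> -4
Grade 3: (-1)^(3*4/2) = (-1)^6 = 1, coeff 1 -> 1
Conjugated coefficients: -4, 1


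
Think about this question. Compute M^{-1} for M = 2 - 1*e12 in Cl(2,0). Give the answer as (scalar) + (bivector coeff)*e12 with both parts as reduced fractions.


M = 2 - 1*e12, where e12^2 = -1.
Since M commutes with its reverse ~M = a - b*e12, M * ~M = a^2 - b^2*e12^2 = a^2 + b^2.
So M^{-1} = ~M / (a^2 + b^2) = (a - b*e12)/(a^2 + b^2).
a^2 + b^2 = 4 + 1 = 5
Scalar part = 2/5 = 2/5
Bivector coeff = 1/5 = 1/5
M^{-1} = 2/5 + 1/5*e12


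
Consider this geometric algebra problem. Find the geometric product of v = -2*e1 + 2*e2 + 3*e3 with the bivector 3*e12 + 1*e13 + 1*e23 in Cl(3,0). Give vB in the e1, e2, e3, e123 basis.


vB has grade-1 (vector) and grade-3 (trivector) parts: vB = (v _| B) + (v ^ B).
Vector part <vB>_1:
  e1: -v2*b12 - v3*b13 = -(2)*(3) - (3)*(1) = -9
  e2: v1*b12 - v3*b23 = (-2)*(3) - (3)*(1) = -9
  e3: v1*b13 + v2*b23 = (-2)*(1) + (2)*(1) = 0
Trivector part <vB>_3:
  e123: v1*b23 - v2*b13 + v3*b12 = (-2)*(1) - (2)*(1) + (3)*(3) = 5
vB = -9*e1 - 9*e2 + 0*e3 + 5*e123


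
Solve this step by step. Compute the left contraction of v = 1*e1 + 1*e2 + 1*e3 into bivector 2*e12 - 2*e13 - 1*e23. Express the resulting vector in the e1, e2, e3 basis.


Left contraction v _| B = <vB>_1 (grade-1 part of the geometric product vB).
Using e1_|e12 = e2, e2_|e12 = -e1, e1_|e13 = e3, e3_|e13 = -e1, e2_|e23 = e3, e3_|e23 = -e2:
e1 coeff: -v2*b12 - v3*b13 = -(1)*(2) - (1)*(-2) = 0
e2 coeff: v1*b12 - v3*b23 = (1)*(2) - (1)*(-1) = 3
e3 coeff: v1*b13 + v2*b23 = (1)*(-2) + (1)*(-1) = -3
v _| B = 0*e1 + 3*e2 - 3*e3


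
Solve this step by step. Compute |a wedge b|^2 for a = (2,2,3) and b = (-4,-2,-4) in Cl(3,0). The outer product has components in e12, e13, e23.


a wedge b = (a1*b2 - a2*b1)*e12 + (a1*b3 - a3*b1)*e13 + (a2*b3 - a3*b2)*e23
e12 coeff: 2*(-2) - 2*(-4) = -4 - (-8) = 4
e13 coeff: 2*(-4) - 3*(-4) = -8 - (-12) = 4
e23 coeff: 2*(-4) - 3*(-2) = -8 - (-6) = -2
|a wedge b|^2 = 4^2 + 4^2 + (-2)^2
= 16 + 16 + 4
= 36


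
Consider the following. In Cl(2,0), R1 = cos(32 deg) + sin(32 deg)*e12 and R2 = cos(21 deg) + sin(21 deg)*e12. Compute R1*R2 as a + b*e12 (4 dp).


Same-plane rotors commute and their half-angles add:
R1*R2 = cos(a1 + a2) + sin(a1 + a2)*e12.
a1 + a2 = 32 + 21 = 53 deg
cos(53 deg) = 0.6018
sin(53 deg) = 0.7986
R1*R2 = 0.6018 + 0.7986*e12


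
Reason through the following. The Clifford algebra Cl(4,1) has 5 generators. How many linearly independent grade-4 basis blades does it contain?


Number of grade-k basis blades in Cl(p,q) with n = p + q is C(n, k).
n = 4 + 1 = 5
C(5, 4) = 5! / (4! * 1!)
= 120 / (24 * 1)
= 5


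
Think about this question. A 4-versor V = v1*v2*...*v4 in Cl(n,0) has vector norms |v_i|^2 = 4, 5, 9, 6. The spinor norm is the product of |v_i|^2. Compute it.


Spinor norm N(V) = |v1|^2 * |v2|^2 * ... * |v4|^2
= 4 * 5 * 9 * 6
Running product: 4, 20, 180, 1080
N(V) = 1080


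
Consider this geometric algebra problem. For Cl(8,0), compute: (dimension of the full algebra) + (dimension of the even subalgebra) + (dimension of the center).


n = 8 + 0 = 8
Total dim = 2^8 = 256
Even subalgebra dim = 2^7 = 128
n is even, so center dim = 1
Sum = 256 + 128 + 1 = 385


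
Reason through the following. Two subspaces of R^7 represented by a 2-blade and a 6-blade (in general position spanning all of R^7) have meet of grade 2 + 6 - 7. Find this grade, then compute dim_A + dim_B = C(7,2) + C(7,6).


Meet grade = grade(A) + grade(B) - n
= 2 + 6 - 7 = 1
C(7,2) = 21
C(7,6) = 7
dim_A + dim_B = 21 + 7 = 28


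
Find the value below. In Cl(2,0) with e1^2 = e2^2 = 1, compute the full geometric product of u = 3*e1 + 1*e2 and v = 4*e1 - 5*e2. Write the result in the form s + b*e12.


Expand: (3*e1 + 1*e2)(4*e1 - 5*e2)
= 3*4*e1e1 + 3*(-5)*e1e2 + 1*4*e2e1 + 1*(-5)*e2e2
Using e1^2 = e2^2 = 1, e2e1 = -e1e2:
Scalar part s = 3*4 + 1*(-5) = 12 + (-5) = 7
Bivector part b = 3*(-5) - 1*4 = -15 - 4 = -19
uv = 7 - 19*e12


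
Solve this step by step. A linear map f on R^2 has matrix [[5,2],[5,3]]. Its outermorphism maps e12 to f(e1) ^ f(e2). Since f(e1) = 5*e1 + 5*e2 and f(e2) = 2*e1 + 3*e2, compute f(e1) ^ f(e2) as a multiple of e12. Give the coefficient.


The outermorphism of a linear map f sends e1^e2 to f(e1)^f(e2).
f(e1) = 5*e1 + 5*e2
f(e2) = 2*e1 + 3*e2
f(e1) ^ f(e2) = (5*e1 + 5*e2) ^ (2*e1 + 3*e2)
= 5*3*e12 + 5*2*e21
= (15 - 10)*e12
= 5*e12
Coefficient = 5


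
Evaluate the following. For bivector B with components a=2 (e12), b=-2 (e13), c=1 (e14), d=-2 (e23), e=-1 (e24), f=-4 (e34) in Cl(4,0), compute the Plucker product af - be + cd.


Plucker relation: af - be + cd
a*f = 2*(-4) = -8
b*e = (-2)*(-1) = 2
c*d = 1*(-2) = -2
af - be + cd = -8 - 2 + (-2)
= -12


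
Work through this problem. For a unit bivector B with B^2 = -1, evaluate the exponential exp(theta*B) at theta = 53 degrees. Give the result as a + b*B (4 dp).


For a unit bivector B with B^2 = -1, the exponential series gives
e^(theta*B) = cos(theta) + sin(theta)*B (the GA analogue of Euler's formula).
theta = 53 degrees = 0.925025 rad
cos(53 deg) = 0.6018
sin(53 deg) = 0.7986
exp(theta*B) = 0.6018 + 0.7986*B


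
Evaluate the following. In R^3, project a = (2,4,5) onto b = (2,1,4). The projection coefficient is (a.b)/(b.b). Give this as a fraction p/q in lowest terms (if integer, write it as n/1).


Projection coefficient = (a . b) / (b . b)
a . b = 2*2 + 4*1 + 5*4
= 4 + 4 + 20 = 28
b . b = 2^2 + 1^2 + 4^2
= 4 + 1 + 16 = 21
Coefficient = 28/21
In lowest terms: 4/3


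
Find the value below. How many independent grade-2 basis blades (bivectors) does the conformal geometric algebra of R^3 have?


The conformal model of R^3 uses Cl(4,1) with m = 3 + 2 = 5 generators.
Number of grade-2 blades = C(m, 2) = C(5, 2)
= 5*4/2 = 10


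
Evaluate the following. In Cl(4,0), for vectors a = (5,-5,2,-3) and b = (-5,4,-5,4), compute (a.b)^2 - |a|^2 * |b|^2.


a . b = 5*(-5) + (-5)*4 + 2*(-5) + (-3)*4
= -25 + (-20) + (-10) + (-12) = -67
|a|^2 = 5^2 + (-5)^2 + 2^2 + (-3)^2 = 63
|b|^2 = (-5)^2 + 4^2 + (-5)^2 + 4^2 = 82
(a.b)^2 = (-67)^2 = 4489
|a|^2 * |b|^2 = 63 * 82 = 5166
Result = 4489 - 5166 = -677


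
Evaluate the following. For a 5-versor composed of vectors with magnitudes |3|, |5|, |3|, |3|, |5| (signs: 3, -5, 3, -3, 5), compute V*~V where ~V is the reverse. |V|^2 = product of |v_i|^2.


Each vector v_i has |v_i|^2 = s_i^2
Squared scales: 3^2 = 9, (-5)^2 = 25, 3^2 = 9, (-3)^2 = 9, 5^2 = 25
|V|^2 = 9 * 25 * 9 * 9 * 25
= 455625


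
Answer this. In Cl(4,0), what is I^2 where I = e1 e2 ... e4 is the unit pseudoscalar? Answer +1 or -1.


The pseudoscalar I = e1...e_n (product of all n generators) of Cl(p,q) satisfies I^2 = (-1)^(q + n(n-1)/2).
p = 4, q = 0, n = p + q = 4
n(n-1)/2 = 4 * 3 / 2 = 6
Exponent = q + n(n-1)/2 = 0 + 6 = 6
I^2 = (-1)^6 = +1


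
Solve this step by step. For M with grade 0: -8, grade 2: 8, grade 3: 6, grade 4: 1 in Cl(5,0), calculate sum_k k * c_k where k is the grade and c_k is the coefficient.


Grade-weighted sum = sum of grade_k * coefficient_k
0*(-8) = 0
2*8 = 16
3*6 = 18
4*1 = 4
Total = 0 + 16 + 18 + 4 = 38


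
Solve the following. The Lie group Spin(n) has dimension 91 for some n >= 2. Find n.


dim Spin(n) = dim so(n) = n(n-1)/2.
Solve n(n-1)/2 = 91, i.e. n^2 - n - 182 = 0.
Discriminant = 1 + 8*91 = 729
n = (1 + sqrt(729))/2 = (1 + 27)/2 = 14


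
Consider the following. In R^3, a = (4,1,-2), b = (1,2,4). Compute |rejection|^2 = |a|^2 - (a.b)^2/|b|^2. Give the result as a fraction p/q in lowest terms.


|a|^2 = 4^2 + 1^2 + (-2)^2 = 21
|b|^2 = 1^2 + 2^2 + 4^2 = 21
a . b = 4*1 + 1*2 + (-2)*4 = -2
(a.b)^2 = (-2)^2 = 4
|rej|^2 = 21 - 4/21
= (441 - 4)/21
= 437/21
In lowest terms: 437/21


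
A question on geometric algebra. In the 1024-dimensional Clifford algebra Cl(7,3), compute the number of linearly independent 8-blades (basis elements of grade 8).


Number of grade-k basis blades in Cl(p,q) with n = p + q is C(n, k).
n = 7 + 3 = 10
C(10, 8) = 10! / (8! * 2!)
= 3628800 / (40320 * 2)
= 45


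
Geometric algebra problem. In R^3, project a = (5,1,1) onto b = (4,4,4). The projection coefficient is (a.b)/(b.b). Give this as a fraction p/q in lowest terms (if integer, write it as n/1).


Projection coefficient = (a . b) / (b . b)
a . b = 5*4 + 1*4 + 1*4
= 20 + 4 + 4 = 28
b . b = 4^2 + 4^2 + 4^2
= 16 + 16 + 16 = 48
Coefficient = 28/48
In lowest terms: 7/12


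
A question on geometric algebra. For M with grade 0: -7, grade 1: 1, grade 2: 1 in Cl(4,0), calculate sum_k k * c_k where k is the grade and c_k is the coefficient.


Grade-weighted sum = sum of grade_k * coefficient_k
0*(-7) = 0
1*1 = 1
2*1 = 2
Total = 0 + 1 + 2 = 3


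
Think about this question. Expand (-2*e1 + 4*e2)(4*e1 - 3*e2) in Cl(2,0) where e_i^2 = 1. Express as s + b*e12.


Expand: (-2*e1 + 4*e2)(4*e1 - 3*e2)
= (-2)*4*e1e1 + (-2)*(-3)*e1e2 + 4*4*e2e1 + 4*(-3)*e2e2
Using e1^2 = e2^2 = 1, e2e1 = -e1e2:
Scalar part s = (-2)*4 + 4*(-3) = -8 + (-12) = -20
Bivector part b = (-2)*(-3) - 4*4 = 6 - 16 = -10
uv = -20 - 10*e12


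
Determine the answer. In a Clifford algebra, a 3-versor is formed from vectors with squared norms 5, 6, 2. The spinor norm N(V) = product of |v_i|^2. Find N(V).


Spinor norm N(V) = |v1|^2 * |v2|^2 * ... * |v3|^2
= 5 * 6 * 2
Running product: 5, 30, 60
N(V) = 60


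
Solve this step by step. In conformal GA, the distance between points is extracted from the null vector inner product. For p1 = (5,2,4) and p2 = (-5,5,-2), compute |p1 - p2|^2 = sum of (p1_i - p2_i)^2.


p1 - p2 = (10, -3, 6)
|p1 - p2|^2 = 10^2 + (-3)^2 + 6^2
= 100 + 9 + 36
= 145


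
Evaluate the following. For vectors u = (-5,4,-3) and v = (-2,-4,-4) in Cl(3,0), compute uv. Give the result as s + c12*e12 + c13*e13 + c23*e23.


In Cl(3,0): e_i^2 = 1, e_ie_j = -e_je_i for i != j.
Scalar part = u . v = (-5)*(-2) + 4*(-4) + (-3)*(-4)
= 10 + (-16) + 12 = 6
e12 coeff = (-5)*(-4) - 4*(-2) = 20 - (-8) = 28
e13 coeff = (-5)*(-4) - (-3)*(-2) = 20 - 6 = 14
e23 coeff = 4*(-4) - (-3)*(-4) = -16 - 12 = -28
uv = 6 + 28*e12 + 14*e13 - 28*e23


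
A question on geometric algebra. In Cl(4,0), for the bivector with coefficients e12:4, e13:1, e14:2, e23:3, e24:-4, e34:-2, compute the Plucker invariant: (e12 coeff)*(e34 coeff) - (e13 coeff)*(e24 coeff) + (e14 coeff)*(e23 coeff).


Plucker relation: af - be + cd
a*f = 4*(-2) = -8
b*e = 1*(-4) = -4
c*d = 2*3 = 6
af - be + cd = -8 - (-4) + 6
= 2


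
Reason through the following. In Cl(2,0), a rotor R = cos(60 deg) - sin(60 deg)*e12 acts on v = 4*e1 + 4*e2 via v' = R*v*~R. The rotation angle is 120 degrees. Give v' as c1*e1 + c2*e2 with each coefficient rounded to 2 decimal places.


Rotor R = cos(60deg) - sin(60deg)*e12
Rotation angle theta = 2 * 60 = 120 degrees
v' = R*v*~R rotates v by theta.
cos(120deg) = -0.5000, sin(120deg) = 0.8660
v'_1 = 4*cos(120deg) - 4*sin(120deg)
= 4*(-0.5000) - 4*0.8660
= -5.46
v'_2 = 4*sin(120deg) + 4*cos(120deg)
= 4*0.8660 + 4*(-0.5000)
= 1.46
v' = -5.46*e1 + 1.46*e2


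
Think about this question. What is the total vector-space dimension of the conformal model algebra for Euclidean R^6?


The conformal model of R^6 uses Cl(7,1): the 6 Euclidean generators plus two extra orthogonal generators e+ (e+^2 = +1) and e- (e-^2 = -1), from which the null vectors e0, einf are built.
Number of generators m = 6 + 2 = 8.
dim Cl(p,q) = 2^m = 2^8 = 256


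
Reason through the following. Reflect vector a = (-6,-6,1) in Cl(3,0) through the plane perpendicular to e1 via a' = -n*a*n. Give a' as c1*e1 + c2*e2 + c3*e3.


Reflection formula: a' = -n*a*n, with n = e1 (unit vector, n^2 = 1).
For reflection through hyperplane perp to e1:
The component along e1 flips sign, others stay.
a = (-6, -6, 1)
a' = (6, -6, 1)
a' = 6*e1 - 6*e2 + 1*e3


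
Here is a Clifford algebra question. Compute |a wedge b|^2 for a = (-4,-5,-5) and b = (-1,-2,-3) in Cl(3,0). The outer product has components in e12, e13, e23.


a wedge b = (a1*b2 - a2*b1)*e12 + (a1*b3 - a3*b1)*e13 + (a2*b3 - a3*b2)*e23
e12 coeff: (-4)*(-2) - (-5)*(-1) = 8 - 5 = 3
e13 coeff: (-4)*(-3) - (-5)*(-1) = 12 - 5 = 7
e23 coeff: (-5)*(-3) - (-5)*(-2) = 15 - 10 = 5
|a wedge b|^2 = 3^2 + 7^2 + 5^2
= 9 + 49 + 25
= 83


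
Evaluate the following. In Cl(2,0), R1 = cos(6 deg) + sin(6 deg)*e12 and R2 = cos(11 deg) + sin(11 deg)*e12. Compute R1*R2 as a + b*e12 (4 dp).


Same-plane rotors commute and their half-angles add:
R1*R2 = cos(a1 + a2) + sin(a1 + a2)*e12.
a1 + a2 = 6 + 11 = 17 deg
cos(17 deg) = 0.9563
sin(17 deg) = 0.2924
R1*R2 = 0.9563 + 0.2924*e12


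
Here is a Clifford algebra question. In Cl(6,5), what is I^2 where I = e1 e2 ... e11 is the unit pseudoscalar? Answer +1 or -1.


The pseudoscalar I = e1...e_n (product of all n generators) of Cl(p,q) satisfies I^2 = (-1)^(q + n(n-1)/2).
p = 6, q = 5, n = p + q = 11
n(n-1)/2 = 11 * 10 / 2 = 55
Exponent = q + n(n-1)/2 = 5 + 55 = 60
I^2 = (-1)^60 = +1


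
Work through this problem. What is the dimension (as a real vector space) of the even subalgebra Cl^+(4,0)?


Even subalgebra dimension = 2^(n-1)
n = 4 + 0 = 4
2^(4 - 1) = 2^3 = 8
Verification: sum of C(4,k) for even k = 1 + 6 + 1 = 8
Result = 8


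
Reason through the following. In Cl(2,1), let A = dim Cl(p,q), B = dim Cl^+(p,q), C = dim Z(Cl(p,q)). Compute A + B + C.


n = 2 + 1 = 3
Total dim = 2^3 = 8
Even subalgebra dim = 2^2 = 4
n is odd, so center dim = 2
Sum = 8 + 4 + 2 = 14


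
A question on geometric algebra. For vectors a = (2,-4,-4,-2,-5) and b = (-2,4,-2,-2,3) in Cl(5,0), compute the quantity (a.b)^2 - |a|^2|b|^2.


a . b = 2*(-2) + (-4)*4 + (-4)*(-2) + (-2)*(-2) + (-5)*3
= -4 + (-16) + 8 + 4 + (-15) = -23
|a|^2 = 2^2 + (-4)^2 + (-4)^2 + (-2)^2 + (-5)^2 = 65
|b|^2 = (-2)^2 + 4^2 + (-2)^2 + (-2)^2 + 3^2 = 37
(a.b)^2 = (-23)^2 = 529
|a|^2 * |b|^2 = 65 * 37 = 2405
Result = 529 - 2405 = -1876


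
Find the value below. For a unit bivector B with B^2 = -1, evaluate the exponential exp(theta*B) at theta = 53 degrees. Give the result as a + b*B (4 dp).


For a unit bivector B with B^2 = -1, the exponential series gives
e^(theta*B) = cos(theta) + sin(theta)*B (the GA analogue of Euler's formula).
theta = 53 degrees = 0.925025 rad
cos(53 deg) = 0.6018
sin(53 deg) = 0.7986
exp(theta*B) = 0.6018 + 0.7986*B


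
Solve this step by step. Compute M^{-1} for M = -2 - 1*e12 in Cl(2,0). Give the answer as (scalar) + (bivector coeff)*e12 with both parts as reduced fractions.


M = -2 - 1*e12, where e12^2 = -1.
Since M commutes with its reverse ~M = a - b*e12, M * ~M = a^2 - b^2*e12^2 = a^2 + b^2.
So M^{-1} = ~M / (a^2 + b^2) = (a - b*e12)/(a^2 + b^2).
a^2 + b^2 = 4 + 1 = 5
Scalar part = -2/5 = -2/5
Bivector coeff = 1/5 = 1/5
M^{-1} = -2/5 + 1/5*e12


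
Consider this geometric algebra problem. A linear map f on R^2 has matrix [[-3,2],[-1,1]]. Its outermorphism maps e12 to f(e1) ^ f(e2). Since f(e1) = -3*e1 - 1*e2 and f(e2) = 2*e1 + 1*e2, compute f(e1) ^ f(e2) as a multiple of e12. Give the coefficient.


The outermorphism of a linear map f sends e1^e2 to f(e1)^f(e2).
f(e1) = -3*e1 - 1*e2
f(e2) = 2*e1 + 1*e2
f(e1) ^ f(e2) = (-3*e1 - 1*e2) ^ (2*e1 + 1*e2)
= (-3)*1*e12 + (-1)*2*e21
= (-3 - (-2))*e12
= -1*e12
Coefficient = -1


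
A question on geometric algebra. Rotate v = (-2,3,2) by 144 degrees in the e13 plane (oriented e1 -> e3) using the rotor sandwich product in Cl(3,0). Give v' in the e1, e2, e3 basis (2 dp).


Rotor R = cos(72deg) - sin(72deg)*e13
Rotation angle theta = 2 * 72 = 144 degrees in the e13 plane (e1 -> e3).
The component perpendicular to the plane (e2) is invariant: v'_2 = v2 = 3.00
cos(144deg) = -0.8090, sin(144deg) = 0.5878
v'_1 = v1*cos(theta) - v3*sin(theta) = -2*(-0.8090) - 2*0.5878 = 0.44
v'_3 = v1*sin(theta) + v3*cos(theta) = -2*0.5878 + 2*(-0.8090) = -2.79
v' = 0.44*e1 + 3.00*e2 - 2.79*e3


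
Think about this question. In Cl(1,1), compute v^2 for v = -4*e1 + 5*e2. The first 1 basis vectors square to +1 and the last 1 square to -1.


v^2 = sum of c_i^2 * e_i^2
Positive signature terms (e_i^2 = +1): (-4)^2 = 16
Negative signature terms (e_j^2 = -1): 5^2 = 25
v^2 = 16 - 25 = -9


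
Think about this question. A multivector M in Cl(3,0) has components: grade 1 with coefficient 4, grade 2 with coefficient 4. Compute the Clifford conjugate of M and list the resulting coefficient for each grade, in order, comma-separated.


Clifford conjugate sign for grade k: (-1)^(k(k+1)/2)
Grade 1: (-1)^(1*2/2) = (-1)^1 = -1, coeff 4 -> -4
Grade 2: (-1)^(2*3/2) = (-1)^3 = -1, coeff 4 -> -4
Conjugated coefficients: -4, -4


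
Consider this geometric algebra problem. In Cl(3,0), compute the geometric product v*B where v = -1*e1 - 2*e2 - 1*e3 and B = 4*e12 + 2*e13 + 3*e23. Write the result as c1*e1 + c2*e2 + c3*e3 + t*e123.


vB has grade-1 (vector) and grade-3 (trivector) parts: vB = (v _| B) + (v ^ B).
Vector part <vB>_1:
  e1: -v2*b12 - v3*b13 = -(-2)*(4) - (-1)*(2) = 10
  e2: v1*b12 - v3*b23 = (-1)*(4) - (-1)*(3) = -1
  e3: v1*b13 + v2*b23 = (-1)*(2) + (-2)*(3) = -8
Trivector part <vB>_3:
  e123: v1*b23 - v2*b13 + v3*b12 = (-1)*(3) - (-2)*(2) + (-1)*(4) = -3
vB = 10*e1 - 1*e2 - 8*e3 - 3*e123


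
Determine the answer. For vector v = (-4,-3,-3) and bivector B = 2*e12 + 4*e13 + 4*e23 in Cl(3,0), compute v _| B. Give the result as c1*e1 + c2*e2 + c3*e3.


Left contraction v _| B = <vB>_1 (grade-1 part of the geometric product vB).
Using e1_|e12 = e2, e2_|e12 = -e1, e1_|e13 = e3, e3_|e13 = -e1, e2_|e23 = e3, e3_|e23 = -e2:
e1 coeff: -v2*b12 - v3*b13 = -(-3)*(2) - (-3)*(4) = 18
e2 coeff: v1*b12 - v3*b23 = (-4)*(2) - (-3)*(4) = 4
e3 coeff: v1*b13 + v2*b23 = (-4)*(4) + (-3)*(4) = -28
v _| B = 18*e1 + 4*e2 - 28*e3


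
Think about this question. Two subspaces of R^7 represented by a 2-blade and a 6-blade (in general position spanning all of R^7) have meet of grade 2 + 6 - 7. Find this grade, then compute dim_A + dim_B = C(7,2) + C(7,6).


Meet grade = grade(A) + grade(B) - n
= 2 + 6 - 7 = 1
C(7,2) = 21
C(7,6) = 7
dim_A + dim_B = 21 + 7 = 28


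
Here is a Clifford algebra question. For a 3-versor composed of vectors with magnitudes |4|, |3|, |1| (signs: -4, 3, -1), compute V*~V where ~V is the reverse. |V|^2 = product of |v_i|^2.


Each vector v_i has |v_i|^2 = s_i^2
Squared scales: (-4)^2 = 16, 3^2 = 9, (-1)^2 = 1
|V|^2 = 16 * 9 * 1
= 144


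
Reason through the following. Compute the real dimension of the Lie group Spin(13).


Spin(n) double-covers SO(n); both have Lie algebra so(n) of dimension n(n-1)/2.
n = 13
n(n-1) = 13 * 12 = 156
dim Spin(13) = 156/2 = 78


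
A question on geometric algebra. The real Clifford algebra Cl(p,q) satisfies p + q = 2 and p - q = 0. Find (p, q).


We need p + q = 2 and p - q = 0.
Adding: 2p = 2 + 0 = 2, so p = 1.
Then q = 2 - 1 = 1.
(p, q) = (1, 1)


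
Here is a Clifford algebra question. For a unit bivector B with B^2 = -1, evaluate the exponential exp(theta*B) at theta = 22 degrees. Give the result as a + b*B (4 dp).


For a unit bivector B with B^2 = -1, the exponential series gives
e^(theta*B) = cos(theta) + sin(theta)*B (the GA analogue of Euler's formula).
theta = 22 degrees = 0.383972 rad
cos(22 deg) = 0.9272
sin(22 deg) = 0.3746
exp(theta*B) = 0.9272 + 0.3746*B


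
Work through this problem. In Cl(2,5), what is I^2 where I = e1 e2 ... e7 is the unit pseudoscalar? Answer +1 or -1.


The pseudoscalar I = e1...e_n (product of all n generators) of Cl(p,q) satisfies I^2 = (-1)^(q + n(n-1)/2).
p = 2, q = 5, n = p + q = 7
n(n-1)/2 = 7 * 6 / 2 = 21
Exponent = q + n(n-1)/2 = 5 + 21 = 26
I^2 = (-1)^26 = +1


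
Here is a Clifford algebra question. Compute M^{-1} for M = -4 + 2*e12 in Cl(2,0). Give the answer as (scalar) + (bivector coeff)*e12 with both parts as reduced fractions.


M = -4 + 2*e12, where e12^2 = -1.
Since M commutes with its reverse ~M = a - b*e12, M * ~M = a^2 - b^2*e12^2 = a^2 + b^2.
So M^{-1} = ~M / (a^2 + b^2) = (a - b*e12)/(a^2 + b^2).
a^2 + b^2 = 16 + 4 = 20
Scalar part = -4/20 = -1/5
Bivector coeff = -2/20 = -1/10
M^{-1} = -1/5 - 1/10*e12


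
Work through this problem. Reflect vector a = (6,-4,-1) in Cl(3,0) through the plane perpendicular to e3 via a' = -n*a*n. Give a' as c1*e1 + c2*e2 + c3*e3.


Reflection formula: a' = -n*a*n, with n = e3 (unit vector, n^2 = 1).
For reflection through hyperplane perp to e3:
The component along e3 flips sign, others stay.
a = (6, -4, -1)
a' = (6, -4, 1)
a' = 6*e1 - 4*e2 + 1*e3


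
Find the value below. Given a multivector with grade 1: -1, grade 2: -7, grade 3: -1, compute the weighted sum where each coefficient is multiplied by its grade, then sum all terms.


Grade-weighted sum = sum of grade_k * coefficient_k
1*(-1) = -1
2*(-7) = -14
3*(-1) = -3
Total = -1 + (-14) + (-3) = -18


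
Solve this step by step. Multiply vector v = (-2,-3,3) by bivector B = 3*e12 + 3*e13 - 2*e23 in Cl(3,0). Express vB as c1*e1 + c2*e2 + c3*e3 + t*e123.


vB has grade-1 (vector) and grade-3 (trivector) parts: vB = (v _| B) + (v ^ B).
Vector part <vB>_1:
  e1: -v2*b12 - v3*b13 = -(-3)*(3) - (3)*(3) = 0
  e2: v1*b12 - v3*b23 = (-2)*(3) - (3)*(-2) = 0
  e3: v1*b13 + v2*b23 = (-2)*(3) + (-3)*(-2) = 0
Trivector part <vB>_3:
  e123: v1*b23 - v2*b13 + v3*b12 = (-2)*(-2) - (-3)*(3) + (3)*(3) = 22
vB = 0*e1 + 0*e2 + 0*e3 + 22*e123


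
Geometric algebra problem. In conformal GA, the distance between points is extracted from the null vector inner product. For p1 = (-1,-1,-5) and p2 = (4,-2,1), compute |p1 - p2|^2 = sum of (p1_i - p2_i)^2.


p1 - p2 = (-5, 1, -6)
|p1 - p2|^2 = (-5)^2 + 1^2 + (-6)^2
= 25 + 1 + 36
= 62


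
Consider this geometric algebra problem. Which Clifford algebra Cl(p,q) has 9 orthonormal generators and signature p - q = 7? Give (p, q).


We need p + q = 9 and p - q = 7.
Adding: 2p = 9 + 7 = 16, so p = 8.
Then q = 9 - 8 = 1.
(p, q) = (8, 1)


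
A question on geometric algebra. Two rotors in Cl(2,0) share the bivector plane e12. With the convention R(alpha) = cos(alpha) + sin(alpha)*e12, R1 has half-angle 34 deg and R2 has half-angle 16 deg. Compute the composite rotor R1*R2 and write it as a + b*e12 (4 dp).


Same-plane rotors commute and their half-angles add:
R1*R2 = cos(a1 + a2) + sin(a1 + a2)*e12.
a1 + a2 = 34 + 16 = 50 deg
cos(50 deg) = 0.6428
sin(50 deg) = 0.7660
R1*R2 = 0.6428 + 0.7660*e12


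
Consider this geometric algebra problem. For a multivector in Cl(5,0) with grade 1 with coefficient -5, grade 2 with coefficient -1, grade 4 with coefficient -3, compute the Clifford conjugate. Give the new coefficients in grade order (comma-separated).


Clifford conjugate sign for grade k: (-1)^(k(k+1)/2)
Grade 1: (-1)^(1*2/2) = (-1)^1 = -1, coeff -5 -> 5
Grade 2: (-1)^(2*3/2) = (-1)^3 = -1, coeff -1 -> 1
Grade 4: (-1)^(4*5/2) = (-1)^10 = 1, coeff -3 -> -3
Conjugated coefficients: 5, 1, -3


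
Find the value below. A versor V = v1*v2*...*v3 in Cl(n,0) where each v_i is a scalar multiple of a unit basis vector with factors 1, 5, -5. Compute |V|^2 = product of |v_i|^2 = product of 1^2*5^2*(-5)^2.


Each vector v_i has |v_i|^2 = s_i^2
Squared scales: 1^2 = 1, 5^2 = 25, (-5)^2 = 25
|V|^2 = 1 * 25 * 25
= 625


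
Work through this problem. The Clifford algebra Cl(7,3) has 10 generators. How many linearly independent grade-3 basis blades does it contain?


Number of grade-k basis blades in Cl(p,q) with n = p + q is C(n, k).
n = 7 + 3 = 10
C(10, 3) = 10! / (3! * 7!)
= 3628800 / (6 * 5040)
= 120


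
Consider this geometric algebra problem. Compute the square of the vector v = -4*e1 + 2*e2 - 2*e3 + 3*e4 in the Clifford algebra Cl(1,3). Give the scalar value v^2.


v^2 = sum of c_i^2 * e_i^2
Positive signature terms (e_i^2 = +1): (-4)^2 = 16
Negative signature terms (e_j^2 = -1): 2^2 + (-2)^2 + 3^2 = 17
v^2 = 16 - 17 = -1


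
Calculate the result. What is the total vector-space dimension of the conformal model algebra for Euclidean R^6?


The conformal model of R^6 uses Cl(7,1): the 6 Euclidean generators plus two extra orthogonal generators e+ (e+^2 = +1) and e- (e-^2 = -1), from which the null vectors e0, einf are built.
Number of generators m = 6 + 2 = 8.
dim Cl(p,q) = 2^m = 2^8 = 256


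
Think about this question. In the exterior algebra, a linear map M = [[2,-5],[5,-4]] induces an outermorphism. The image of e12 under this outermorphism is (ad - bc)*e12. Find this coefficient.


The outermorphism of a linear map f sends e1^e2 to f(e1)^f(e2).
f(e1) = 2*e1 + 5*e2
f(e2) = -5*e1 - 4*e2
f(e1) ^ f(e2) = (2*e1 + 5*e2) ^ (-5*e1 - 4*e2)
= 2*(-4)*e12 + 5*(-5)*e21
= (-8 - (-25))*e12
= 17*e12
Coefficient = 17


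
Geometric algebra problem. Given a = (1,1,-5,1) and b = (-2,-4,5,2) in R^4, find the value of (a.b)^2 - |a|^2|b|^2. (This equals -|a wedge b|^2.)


a . b = 1*(-2) + 1*(-4) + (-5)*5 + 1*2
= -2 + (-4) + (-25) + 2 = -29
|a|^2 = 1^2 + 1^2 + (-5)^2 + 1^2 = 28
|b|^2 = (-2)^2 + (-4)^2 + 5^2 + 2^2 = 49
(a.b)^2 = (-29)^2 = 841
|a|^2 * |b|^2 = 28 * 49 = 1372
Result = 841 - 1372 = -531


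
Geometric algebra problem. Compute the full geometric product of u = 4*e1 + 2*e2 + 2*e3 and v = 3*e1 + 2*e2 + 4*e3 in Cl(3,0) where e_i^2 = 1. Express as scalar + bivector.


In Cl(3,0): e_i^2 = 1, e_ie_j = -e_je_i for i != j.
Scalar part = u . v = 4*3 + 2*2 + 2*4
= 12 + 4 + 8 = 24
e12 coeff = 4*2 - 2*3 = 8 - 6 = 2
e13 coeff = 4*4 - 2*3 = 16 - 6 = 10
e23 coeff = 2*4 - 2*2 = 8 - 4 = 4
uv = 24 + 2*e12 + 10*e13 + 4*e23


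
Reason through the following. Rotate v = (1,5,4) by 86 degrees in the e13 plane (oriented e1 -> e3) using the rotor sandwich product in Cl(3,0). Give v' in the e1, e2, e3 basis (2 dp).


Rotor R = cos(43deg) - sin(43deg)*e13
Rotation angle theta = 2 * 43 = 86 degrees in the e13 plane (e1 -> e3).
The component perpendicular to the plane (e2) is invariant: v'_2 = v2 = 5.00
cos(86deg) = 0.0698, sin(86deg) = 0.9976
v'_1 = v1*cos(theta) - v3*sin(theta) = 1*0.0698 - 4*0.9976 = -3.92
v'_3 = v1*sin(theta) + v3*cos(theta) = 1*0.9976 + 4*0.0698 = 1.28
v' = -3.92*e1 + 5.00*e2 + 1.28*e3


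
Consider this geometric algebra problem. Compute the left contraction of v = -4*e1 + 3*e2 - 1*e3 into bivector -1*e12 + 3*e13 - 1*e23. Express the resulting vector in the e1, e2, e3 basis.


Left contraction v _| B = <vB>_1 (grade-1 part of the geometric product vB).
Using e1_|e12 = e2, e2_|e12 = -e1, e1_|e13 = e3, e3_|e13 = -e1, e2_|e23 = e3, e3_|e23 = -e2:
e1 coeff: -v2*b12 - v3*b13 = -(3)*(-1) - (-1)*(3) = 6
e2 coeff: v1*b12 - v3*b23 = (-4)*(-1) - (-1)*(-1) = 3
e3 coeff: v1*b13 + v2*b23 = (-4)*(3) + (3)*(-1) = -15
v _| B = 6*e1 + 3*e2 - 15*e3


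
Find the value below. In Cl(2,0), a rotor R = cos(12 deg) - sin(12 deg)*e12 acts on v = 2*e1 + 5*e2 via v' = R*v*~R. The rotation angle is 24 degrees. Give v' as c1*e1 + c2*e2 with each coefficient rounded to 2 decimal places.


Rotor R = cos(12deg) - sin(12deg)*e12
Rotation angle theta = 2 * 12 = 24 degrees
v' = R*v*~R rotates v by theta.
cos(24deg) = 0.9135, sin(24deg) = 0.4067
v'_1 = 2*cos(24deg) - 5*sin(24deg)
= 2*0.9135 - 5*0.4067
= -0.21
v'_2 = 2*sin(24deg) + 5*cos(24deg)
= 2*0.4067 + 5*0.9135
= 5.38
v' = -0.21*e1 + 5.38*e2


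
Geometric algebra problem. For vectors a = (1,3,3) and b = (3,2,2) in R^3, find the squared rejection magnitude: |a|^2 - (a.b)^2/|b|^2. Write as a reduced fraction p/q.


|a|^2 = 1^2 + 3^2 + 3^2 = 19
|b|^2 = 3^2 + 2^2 + 2^2 = 17
a . b = 1*3 + 3*2 + 3*2 = 15
(a.b)^2 = 15^2 = 225
|rej|^2 = 19 - 225/17
= (323 - 225)/17
= 98/17
In lowest terms: 98/17


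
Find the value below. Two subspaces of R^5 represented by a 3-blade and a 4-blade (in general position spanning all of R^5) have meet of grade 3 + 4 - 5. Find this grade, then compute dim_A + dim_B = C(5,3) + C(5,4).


Meet grade = grade(A) + grade(B) - n
= 3 + 4 - 5 = 2
C(5,3) = 10
C(5,4) = 5
dim_A + dim_B = 10 + 5 = 15


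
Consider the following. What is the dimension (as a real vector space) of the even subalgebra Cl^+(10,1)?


Even subalgebra dimension = 2^(n-1)
n = 10 + 1 = 11
2^(11 - 1) = 2^10 = 1024
Verification: sum of C(11,k) for even k = 1 + 55 + 330 + 462 + 165 + 11 = 1024
Result = 1024


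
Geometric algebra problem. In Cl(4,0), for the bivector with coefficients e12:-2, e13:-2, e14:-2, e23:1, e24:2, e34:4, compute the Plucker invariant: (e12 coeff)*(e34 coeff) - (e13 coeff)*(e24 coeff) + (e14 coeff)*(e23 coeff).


Plucker relation: af - be + cd
a*f = (-2)*4 = -8
b*e = (-2)*2 = -4
c*d = (-2)*1 = -2
af - be + cd = -8 - (-4) + (-2)
= -6


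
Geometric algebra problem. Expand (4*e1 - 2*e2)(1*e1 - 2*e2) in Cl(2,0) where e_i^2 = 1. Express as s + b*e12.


Expand: (4*e1 - 2*e2)(1*e1 - 2*e2)
= 4*1*e1e1 + 4*(-2)*e1e2 + (-2)*1*e2e1 + (-2)*(-2)*e2e2
Using e1^2 = e2^2 = 1, e2e1 = -e1e2:
Scalar part s = 4*1 + (-2)*(-2) = 4 + 4 = 8
Bivector part b = 4*(-2) - (-2)*1 = -8 - (-2) = -6
uv = 8 - 6*e12


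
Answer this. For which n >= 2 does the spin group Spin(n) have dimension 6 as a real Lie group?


dim Spin(n) = dim so(n) = n(n-1)/2.
Solve n(n-1)/2 = 6, i.e. n^2 - n - 12 = 0.
Discriminant = 1 + 8*6 = 49
n = (1 + sqrt(49))/2 = (1 + 7)/2 = 4


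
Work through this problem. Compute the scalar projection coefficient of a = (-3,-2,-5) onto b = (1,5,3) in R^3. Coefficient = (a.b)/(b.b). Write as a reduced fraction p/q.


Projection coefficient = (a . b) / (b . b)
a . b = (-3)*1 + (-2)*5 + (-5)*3
= -3 + (-10) + (-15) = -28
b . b = 1^2 + 5^2 + 3^2
= 1 + 25 + 9 = 35
Coefficient = -28/35
In lowest terms: -4/5


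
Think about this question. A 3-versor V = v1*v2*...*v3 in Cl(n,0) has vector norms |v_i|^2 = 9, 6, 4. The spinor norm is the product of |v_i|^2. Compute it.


Spinor norm N(V) = |v1|^2 * |v2|^2 * ... * |v3|^2
= 9 * 6 * 4
Running product: 9, 54, 216
N(V) = 216


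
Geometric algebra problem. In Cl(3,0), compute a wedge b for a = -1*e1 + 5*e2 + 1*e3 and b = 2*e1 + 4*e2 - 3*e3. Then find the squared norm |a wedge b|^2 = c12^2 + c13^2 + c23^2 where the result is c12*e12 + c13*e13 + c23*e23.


a wedge b = (a1*b2 - a2*b1)*e12 + (a1*b3 - a3*b1)*e13 + (a2*b3 - a3*b2)*e23
e12 coeff: (-1)*4 - 5*2 = -4 - 10 = -14
e13 coeff: (-1)*(-3) - 1*2 = 3 - 2 = 1
e23 coeff: 5*(-3) - 1*4 = -15 - 4 = -19
|a wedge b|^2 = (-14)^2 + 1^2 + (-19)^2
= 196 + 1 + 361
= 558


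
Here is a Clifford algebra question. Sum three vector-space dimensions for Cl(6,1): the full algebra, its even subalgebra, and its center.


n = 6 + 1 = 7
Total dim = 2^7 = 128
Even subalgebra dim = 2^6 = 64
n is odd, so center dim = 2
Sum = 128 + 64 + 2 = 194


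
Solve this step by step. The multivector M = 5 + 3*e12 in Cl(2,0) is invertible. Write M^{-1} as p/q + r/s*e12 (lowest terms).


M = 5 + 3*e12, where e12^2 = -1.
Since M commutes with its reverse ~M = a - b*e12, M * ~M = a^2 - b^2*e12^2 = a^2 + b^2.
So M^{-1} = ~M / (a^2 + b^2) = (a - b*e12)/(a^2 + b^2).
a^2 + b^2 = 25 + 9 = 34
Scalar part = 5/34 = 5/34
Bivector coeff = -3/34 = -3/34
M^{-1} = 5/34 - 3/34*e12


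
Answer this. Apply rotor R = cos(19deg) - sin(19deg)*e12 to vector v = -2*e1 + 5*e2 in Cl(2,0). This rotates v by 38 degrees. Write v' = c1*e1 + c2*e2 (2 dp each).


Rotor R = cos(19deg) - sin(19deg)*e12
Rotation angle theta = 2 * 19 = 38 degrees
v' = R*v*~R rotates v by theta.
cos(38deg) = 0.7880, sin(38deg) = 0.6157
v'_1 = -2*cos(38deg) - 5*sin(38deg)
= -2*0.7880 - 5*0.6157
= -4.65
v'_2 = -2*sin(38deg) + 5*cos(38deg)
= -2*0.6157 + 5*0.7880
= 2.71
v' = -4.65*e1 + 2.71*e2


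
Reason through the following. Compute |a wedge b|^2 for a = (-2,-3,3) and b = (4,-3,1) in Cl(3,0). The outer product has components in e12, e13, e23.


a wedge b = (a1*b2 - a2*b1)*e12 + (a1*b3 - a3*b1)*e13 + (a2*b3 - a3*b2)*e23
e12 coeff: (-2)*(-3) - (-3)*4 = 6 - (-12) = 18
e13 coeff: (-2)*1 - 3*4 = -2 - 12 = -14
e23 coeff: (-3)*1 - 3*(-3) = -3 - (-9) = 6
|a wedge b|^2 = 18^2 + (-14)^2 + 6^2
= 324 + 196 + 36
= 556
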